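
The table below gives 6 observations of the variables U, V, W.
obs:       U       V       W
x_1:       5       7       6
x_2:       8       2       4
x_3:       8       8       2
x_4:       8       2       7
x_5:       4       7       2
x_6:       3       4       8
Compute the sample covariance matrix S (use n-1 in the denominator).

Step 1 — column means:
  mean(U) = (5 + 8 + 8 + 8 + 4 + 3) / 6 = 36/6 = 6
  mean(V) = (7 + 2 + 8 + 2 + 7 + 4) / 6 = 30/6 = 5
  mean(W) = (6 + 4 + 2 + 7 + 2 + 8) / 6 = 29/6 = 4.8333

Step 2 — sample covariance S[i,j] = (1/(n-1)) · Σ_k (x_{k,i} - mean_i) · (x_{k,j} - mean_j), with n-1 = 5.
  S[U,U] = ((-1)·(-1) + (2)·(2) + (2)·(2) + (2)·(2) + (-2)·(-2) + (-3)·(-3)) / 5 = 26/5 = 5.2
  S[U,V] = ((-1)·(2) + (2)·(-3) + (2)·(3) + (2)·(-3) + (-2)·(2) + (-3)·(-1)) / 5 = -9/5 = -1.8
  S[U,W] = ((-1)·(1.1667) + (2)·(-0.8333) + (2)·(-2.8333) + (2)·(2.1667) + (-2)·(-2.8333) + (-3)·(3.1667)) / 5 = -8/5 = -1.6
  S[V,V] = ((2)·(2) + (-3)·(-3) + (3)·(3) + (-3)·(-3) + (2)·(2) + (-1)·(-1)) / 5 = 36/5 = 7.2
  S[V,W] = ((2)·(1.1667) + (-3)·(-0.8333) + (3)·(-2.8333) + (-3)·(2.1667) + (2)·(-2.8333) + (-1)·(3.1667)) / 5 = -19/5 = -3.8
  S[W,W] = ((1.1667)·(1.1667) + (-0.8333)·(-0.8333) + (-2.8333)·(-2.8333) + (2.1667)·(2.1667) + (-2.8333)·(-2.8333) + (3.1667)·(3.1667)) / 5 = 32.8333/5 = 6.5667

S is symmetric (S[j,i] = S[i,j]). Assembling:

S = [[5.2, -1.8, -1.6],
 [-1.8, 7.2, -3.8],
 [-1.6, -3.8, 6.5667]]


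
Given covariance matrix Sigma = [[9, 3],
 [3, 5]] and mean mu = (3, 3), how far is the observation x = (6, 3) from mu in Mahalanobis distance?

Step 1 — centre the observation: (x - mu) = (3, 0).

Step 2 — invert Sigma. det(Sigma) = 9·5 - (3)² = 36.
  Sigma^{-1} = (1/det) · [[d, -b], [-b, a]] = [[0.1389, -0.0833],
 [-0.0833, 0.25]].

Step 3 — form the quadratic (x - mu)^T · Sigma^{-1} · (x - mu):
  Sigma^{-1} · (x - mu) = (0.4167, -0.25).
  (x - mu)^T · [Sigma^{-1} · (x - mu)] = (3)·(0.4167) + (0)·(-0.25) = 1.25.

Step 4 — take square root: d = √(1.25) ≈ 1.118.

d(x, mu) = √(1.25) ≈ 1.118


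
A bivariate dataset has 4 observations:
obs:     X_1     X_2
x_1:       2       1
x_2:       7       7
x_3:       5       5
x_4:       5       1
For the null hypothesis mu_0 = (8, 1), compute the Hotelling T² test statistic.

Step 1 — sample mean vector:
  mean(X_1) = (2 + 7 + 5 + 5) / 4 = 19/4 = 4.75
  mean(X_2) = (1 + 7 + 5 + 1) / 4 = 14/4 = 3.5
  x̄ = (4.75, 3.5),  deviation x̄ - mu_0 = (4.75, 3.5) - (8, 1) = (-3.25, 2.5).

Step 2 — sample covariance matrix, S[i,j] = (1/(n-1)) · Σ_k (x_{k,i} - mean_i) · (x_{k,j} - mean_j), divisor n-1 = 3:
  S[X_1,X_1] = ((-2.75)·(-2.75) + (2.25)·(2.25) + (0.25)·(0.25) + (0.25)·(0.25)) / 3 = 12.75/3 = 4.25
  S[X_1,X_2] = ((-2.75)·(-2.5) + (2.25)·(3.5) + (0.25)·(1.5) + (0.25)·(-2.5)) / 3 = 14.5/3 = 4.8333
  S[X_2,X_2] = ((-2.5)·(-2.5) + (3.5)·(3.5) + (1.5)·(1.5) + (-2.5)·(-2.5)) / 3 = 27/3 = 9
  S = [[4.25, 4.8333],
 [4.8333, 9]].

Step 3 — invert S. det(S) = 4.25·9 - (4.8333)² = 14.8889.
  S^{-1} = (1/det) · [[d, -b], [-b, a]] = [[0.6045, -0.3246],
 [-0.3246, 0.2854]].

Step 4 — quadratic form (x̄ - mu_0)^T · S^{-1} · (x̄ - mu_0):
  S^{-1} · (x̄ - mu_0) = (-2.7761, 1.7687),
  (x̄ - mu_0)^T · [...] = (-3.25)·(-2.7761) + (2.5)·(1.7687) = 13.444.

Step 5 — scale by n: T² = 4 · 13.444 = 53.7761.

T² ≈ 53.7761


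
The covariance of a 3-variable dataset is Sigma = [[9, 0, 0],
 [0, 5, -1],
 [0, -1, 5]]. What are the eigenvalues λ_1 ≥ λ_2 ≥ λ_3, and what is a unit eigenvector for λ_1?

Step 1 — characteristic polynomial p(λ) = det(λI - Sigma) = λ³ - tr·λ² + c_1·λ - det, where tr = trace, c_1 = sum of the principal 2×2 minors, det = det(Sigma):
  tr = 9 + 5 + 5 = 19,
  c_1 = (9·5 - (0)²) + (9·5 - (0)²) + (5·5 - (-1)²) = 45 + 45 + 24 = 114,
  det = 9·(5·5 - (-1)²) - (0)·((0)·5 - (-1)·(0)) + (0)·((0)·(-1) - 5·(0)) = 9·(24) - (0)·(0) + (0)·(0) = 216.
  So p(λ) = λ³ - 19λ² + 114λ - 216.
Step 2 — look for an integer root (rational root theorem: any rational root is an integer divisor of 216). Testing λ = 4:
  p(4) = 64 - 304 + 456 - 216 = 0  ✓
  Dividing out (λ - 4): p(λ) = (λ - 4)(λ² - 15λ + 54).
Step 3 — remaining eigenvalues from the quadratic λ² - 15λ + 54 = 0:
  Δ = 15² - 4·54 = 225 - 216 = 9,  λ = (15 ± √9)/2 = (15 ± 3)/2 = 9 or 6.
  Sorted: λ_1 = 9,  λ_2 = 6,  λ_3 = 4  (check: sum = 19 = tr ✓).

Step 4 — unit eigenvector for λ_1 = 9: v spans the null space of (Sigma - λ_1 I), whose rows are
  r_1 = (0, 0, 0),  r_2 = (0, -4, -1),  r_3 = (0, -1, -4).
  v is orthogonal to every row, so take v ∝ r_2 × r_3 = ((-4)·(-4) - (-1)·(-1), (-1)·(0) - (0)·(-4), (0)·(-1) - (-4)·(0)) = (15, 0, 0).
  Rescale (divide by 15): u = (1, 0, 0).
  ||u|| = √((1)² + (0)² + (0)²) = √(1) = 1,  v_1 = u/||u|| ≈ (1, 0, 0) (||v_1|| = 1).

λ_1 = 9,  λ_2 = 6,  λ_3 = 4;  v_1 ≈ (1, 0, 0)


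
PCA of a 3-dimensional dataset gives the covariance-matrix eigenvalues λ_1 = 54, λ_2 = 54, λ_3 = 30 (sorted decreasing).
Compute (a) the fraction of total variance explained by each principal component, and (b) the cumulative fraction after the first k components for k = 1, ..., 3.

Step 1 — total variance = trace(Sigma) = Σ λ_i = 54 + 54 + 30 = 138.

Step 2 — fraction explained by component i = λ_i / Σ λ:
  PC1: 54/138 = 0.3913
  PC2: 54/138 = 0.3913
  PC3: 30/138 = 0.2174

Step 3 — cumulative fraction after k components = (λ_1 + ... + λ_k) / Σ λ:
  k = 1: 54/138 = 0.3913
  k = 2: (54 + 54)/138 = 108/138 = 0.7826
  k = 3: (54 + 54 + 30)/138 = 138/138 = 1

Summary (fraction, with percent):

explained: PC1 0.3913 (39.13%), PC2 0.3913 (39.13%), PC3 0.2174 (21.74%);  cumulative: 0.3913, 0.7826, 1


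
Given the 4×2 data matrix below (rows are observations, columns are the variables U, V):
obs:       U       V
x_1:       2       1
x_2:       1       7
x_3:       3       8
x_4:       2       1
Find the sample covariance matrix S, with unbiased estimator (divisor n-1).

Step 1 — column means:
  mean(U) = (2 + 1 + 3 + 2) / 4 = 8/4 = 2
  mean(V) = (1 + 7 + 8 + 1) / 4 = 17/4 = 4.25

Step 2 — sample covariance S[i,j] = (1/(n-1)) · Σ_k (x_{k,i} - mean_i) · (x_{k,j} - mean_j), with n-1 = 3.
  S[U,U] = ((0)·(0) + (-1)·(-1) + (1)·(1) + (0)·(0)) / 3 = 2/3 = 0.6667
  S[U,V] = ((0)·(-3.25) + (-1)·(2.75) + (1)·(3.75) + (0)·(-3.25)) / 3 = 1/3 = 0.3333
  S[V,V] = ((-3.25)·(-3.25) + (2.75)·(2.75) + (3.75)·(3.75) + (-3.25)·(-3.25)) / 3 = 42.75/3 = 14.25

S is symmetric (S[j,i] = S[i,j]). Assembling:

S = [[0.6667, 0.3333],
 [0.3333, 14.25]]


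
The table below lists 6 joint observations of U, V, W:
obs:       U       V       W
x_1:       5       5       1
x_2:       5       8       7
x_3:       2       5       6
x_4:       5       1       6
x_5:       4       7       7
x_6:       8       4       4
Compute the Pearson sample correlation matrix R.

Step 1 — column means:
  mean(U) = (5 + 5 + 2 + 5 + 4 + 8) / 6 = 29/6 = 4.8333
  mean(V) = (5 + 8 + 5 + 1 + 7 + 4) / 6 = 30/6 = 5
  mean(W) = (1 + 7 + 6 + 6 + 7 + 4) / 6 = 31/6 = 5.1667

Step 2 — sample variances and covariances s[i,j] = (1/(n-1)) · Σ_k (x_{k,i} - mean_i) · (x_{k,j} - mean_j), with n-1 = 5:
  s[U,U] = ((0.1667)·(0.1667) + (0.1667)·(0.1667) + (-2.8333)·(-2.8333) + (0.1667)·(0.1667) + (-0.8333)·(-0.8333) + (3.1667)·(3.1667)) / 5 = 18.8333/5 = 3.7667
  s[U,V] = ((0.1667)·(0) + (0.1667)·(3) + (-2.8333)·(0) + (0.1667)·(-4) + (-0.8333)·(2) + (3.1667)·(-1)) / 5 = -5/5 = -1
  s[U,W] = ((0.1667)·(-4.1667) + (0.1667)·(1.8333) + (-2.8333)·(0.8333) + (0.1667)·(0.8333) + (-0.8333)·(1.8333) + (3.1667)·(-1.1667)) / 5 = -7.8333/5 = -1.5667
  s[V,V] = ((0)·(0) + (3)·(3) + (0)·(0) + (-4)·(-4) + (2)·(2) + (-1)·(-1)) / 5 = 30/5 = 6
  s[V,W] = ((0)·(-4.1667) + (3)·(1.8333) + (0)·(0.8333) + (-4)·(0.8333) + (2)·(1.8333) + (-1)·(-1.1667)) / 5 = 7/5 = 1.4
  s[W,W] = ((-4.1667)·(-4.1667) + (1.8333)·(1.8333) + (0.8333)·(0.8333) + (0.8333)·(0.8333) + (1.8333)·(1.8333) + (-1.1667)·(-1.1667)) / 5 = 26.8333/5 = 5.3667
  Sample standard deviations s_i = √(s[i,i]):
  s(U) = √(3.7667) = 1.9408
  s(V) = √(6) = 2.4495
  s(W) = √(5.3667) = 2.3166

Step 3 — r_{ij} = s_{ij} / (s_i · s_j):
  r[U,U] = 1 (diagonal).
  r[U,V] = -1 / (1.9408 · 2.4495) = -1 / 4.7539 = -0.2104
  r[U,W] = -1.5667 / (1.9408 · 2.3166) = -1.5667 / 4.496 = -0.3485
  r[V,V] = 1 (diagonal).
  r[V,W] = 1.4 / (2.4495 · 2.3166) = 1.4 / 5.6745 = 0.2467
  r[W,W] = 1 (diagonal).

R is symmetric with unit diagonal. Assembling:

R = [[1, -0.2104, -0.3485],
 [-0.2104, 1, 0.2467],
 [-0.3485, 0.2467, 1]]


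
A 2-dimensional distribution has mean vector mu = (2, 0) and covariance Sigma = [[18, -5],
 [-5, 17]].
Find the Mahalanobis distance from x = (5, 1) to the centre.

Step 1 — centre the observation: (x - mu) = (3, 1).

Step 2 — invert Sigma. det(Sigma) = 18·17 - (-5)² = 281.
  Sigma^{-1} = (1/det) · [[d, -b], [-b, a]] = [[0.0605, 0.0178],
 [0.0178, 0.0641]].

Step 3 — form the quadratic (x - mu)^T · Sigma^{-1} · (x - mu):
  Sigma^{-1} · (x - mu) = (0.1993, 0.1174).
  (x - mu)^T · [Sigma^{-1} · (x - mu)] = (3)·(0.1993) + (1)·(0.1174) = 0.7153.

Step 4 — take square root: d = √(0.7153) ≈ 0.8458.

d(x, mu) = √(0.7153) ≈ 0.8458


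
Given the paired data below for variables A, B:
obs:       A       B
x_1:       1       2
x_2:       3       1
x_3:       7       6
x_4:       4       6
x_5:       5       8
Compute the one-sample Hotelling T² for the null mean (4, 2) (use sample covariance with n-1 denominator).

Step 1 — sample mean vector:
  mean(A) = (1 + 3 + 7 + 4 + 5) / 5 = 20/5 = 4
  mean(B) = (2 + 1 + 6 + 6 + 8) / 5 = 23/5 = 4.6
  x̄ = (4, 4.6),  deviation x̄ - mu_0 = (4, 4.6) - (4, 2) = (0, 2.6).

Step 2 — sample covariance matrix, S[i,j] = (1/(n-1)) · Σ_k (x_{k,i} - mean_i) · (x_{k,j} - mean_j), divisor n-1 = 4:
  S[A,A] = ((-3)·(-3) + (-1)·(-1) + (3)·(3) + (0)·(0) + (1)·(1)) / 4 = 20/4 = 5
  S[A,B] = ((-3)·(-2.6) + (-1)·(-3.6) + (3)·(1.4) + (0)·(1.4) + (1)·(3.4)) / 4 = 19/4 = 4.75
  S[B,B] = ((-2.6)·(-2.6) + (-3.6)·(-3.6) + (1.4)·(1.4) + (1.4)·(1.4) + (3.4)·(3.4)) / 4 = 35.2/4 = 8.8
  S = [[5, 4.75],
 [4.75, 8.8]].

Step 3 — invert S. det(S) = 5·8.8 - (4.75)² = 21.4375.
  S^{-1} = (1/det) · [[d, -b], [-b, a]] = [[0.4105, -0.2216],
 [-0.2216, 0.2332]].

Step 4 — quadratic form (x̄ - mu_0)^T · S^{-1} · (x̄ - mu_0):
  S^{-1} · (x̄ - mu_0) = (-0.5761, 0.6064),
  (x̄ - mu_0)^T · [...] = (0)·(-0.5761) + (2.6)·(0.6064) = 1.5767.

Step 5 — scale by n: T² = 5 · 1.5767 = 7.8834.

T² ≈ 7.8834


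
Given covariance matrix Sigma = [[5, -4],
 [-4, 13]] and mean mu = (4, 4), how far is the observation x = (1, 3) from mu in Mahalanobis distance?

Step 1 — centre the observation: (x - mu) = (-3, -1).

Step 2 — invert Sigma. det(Sigma) = 5·13 - (-4)² = 49.
  Sigma^{-1} = (1/det) · [[d, -b], [-b, a]] = [[0.2653, 0.0816],
 [0.0816, 0.102]].

Step 3 — form the quadratic (x - mu)^T · Sigma^{-1} · (x - mu):
  Sigma^{-1} · (x - mu) = (-0.8776, -0.3469).
  (x - mu)^T · [Sigma^{-1} · (x - mu)] = (-3)·(-0.8776) + (-1)·(-0.3469) = 2.9796.

Step 4 — take square root: d = √(2.9796) ≈ 1.7261.

d(x, mu) = √(2.9796) ≈ 1.7261


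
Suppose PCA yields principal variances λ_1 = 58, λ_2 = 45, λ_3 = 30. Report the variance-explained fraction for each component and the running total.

Step 1 — total variance = trace(Sigma) = Σ λ_i = 58 + 45 + 30 = 133.

Step 2 — fraction explained by component i = λ_i / Σ λ:
  PC1: 58/133 = 0.4361
  PC2: 45/133 = 0.3383
  PC3: 30/133 = 0.2256

Step 3 — cumulative fraction after k components = (λ_1 + ... + λ_k) / Σ λ:
  k = 1: 58/133 = 0.4361
  k = 2: (58 + 45)/133 = 103/133 = 0.7744
  k = 3: (58 + 45 + 30)/133 = 133/133 = 1

Summary (fraction, with percent):

explained: PC1 0.4361 (43.61%), PC2 0.3383 (33.83%), PC3 0.2256 (22.56%);  cumulative: 0.4361, 0.7744, 1


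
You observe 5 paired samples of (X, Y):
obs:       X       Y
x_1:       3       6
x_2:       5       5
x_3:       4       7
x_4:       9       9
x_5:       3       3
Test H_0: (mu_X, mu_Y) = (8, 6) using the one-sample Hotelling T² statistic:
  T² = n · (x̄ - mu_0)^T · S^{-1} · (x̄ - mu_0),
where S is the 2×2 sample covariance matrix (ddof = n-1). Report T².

Step 1 — sample mean vector:
  mean(X) = (3 + 5 + 4 + 9 + 3) / 5 = 24/5 = 4.8
  mean(Y) = (6 + 5 + 7 + 9 + 3) / 5 = 30/5 = 6
  x̄ = (4.8, 6),  deviation x̄ - mu_0 = (4.8, 6) - (8, 6) = (-3.2, 0).

Step 2 — sample covariance matrix, S[i,j] = (1/(n-1)) · Σ_k (x_{k,i} - mean_i) · (x_{k,j} - mean_j), divisor n-1 = 4:
  S[X,X] = ((-1.8)·(-1.8) + (0.2)·(0.2) + (-0.8)·(-0.8) + (4.2)·(4.2) + (-1.8)·(-1.8)) / 4 = 24.8/4 = 6.2
  S[X,Y] = ((-1.8)·(0) + (0.2)·(-1) + (-0.8)·(1) + (4.2)·(3) + (-1.8)·(-3)) / 4 = 17/4 = 4.25
  S[Y,Y] = ((0)·(0) + (-1)·(-1) + (1)·(1) + (3)·(3) + (-3)·(-3)) / 4 = 20/4 = 5
  S = [[6.2, 4.25],
 [4.25, 5]].

Step 3 — invert S. det(S) = 6.2·5 - (4.25)² = 12.9375.
  S^{-1} = (1/det) · [[d, -b], [-b, a]] = [[0.3865, -0.3285],
 [-0.3285, 0.4792]].

Step 4 — quadratic form (x̄ - mu_0)^T · S^{-1} · (x̄ - mu_0):
  S^{-1} · (x̄ - mu_0) = (-1.2367, 1.0512),
  (x̄ - mu_0)^T · [...] = (-3.2)·(-1.2367) + (0)·(1.0512) = 3.9575.

Step 5 — scale by n: T² = 5 · 3.9575 = 19.7874.

T² ≈ 19.7874


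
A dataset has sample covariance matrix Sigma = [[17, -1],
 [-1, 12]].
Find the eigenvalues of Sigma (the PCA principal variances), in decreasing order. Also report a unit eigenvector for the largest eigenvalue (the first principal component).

Step 1 — characteristic polynomial of 2×2 Sigma:
  det(Sigma - λI) = λ² - trace · λ + det = 0.
  trace = 17 + 12 = 29, det = 17·12 - (-1)² = 203.
Step 2 — discriminant:
  Δ = trace² - 4·det = 841 - 812 = 29.
Step 3 — eigenvalues:
  λ = (trace ± √Δ)/2 = (29 ± 5.3852)/2,
  λ_1 = 17.1926,  λ_2 = 11.8074.

Step 4 — unit eigenvector for λ_1: solve (Sigma - λ_1 I)v = 0. First row:
  (17 - 17.1926)·v_x + (-1)·v_y = 0, i.e. (-0.1926)·v_x + (-1)·v_y = 0,
  so v ∝ (b, λ_1 - a) = (-1, 0.1926); multiply by -1 so the first entry is positive: u = (1, -0.1926).
  ||u|| = √((1)² + (-0.1926)²) = √(1.0371) ≈ 1.0184,
  v_1 = u/||u|| ≈ (0.982, -0.1891) (||v_1|| = 1).

λ_1 = 17.1926,  λ_2 = 11.8074;  v_1 ≈ (0.982, -0.1891)


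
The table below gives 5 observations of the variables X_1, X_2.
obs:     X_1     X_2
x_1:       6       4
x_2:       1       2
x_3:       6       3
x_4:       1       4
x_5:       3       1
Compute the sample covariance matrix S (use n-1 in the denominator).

Step 1 — column means:
  mean(X_1) = (6 + 1 + 6 + 1 + 3) / 5 = 17/5 = 3.4
  mean(X_2) = (4 + 2 + 3 + 4 + 1) / 5 = 14/5 = 2.8

Step 2 — sample covariance S[i,j] = (1/(n-1)) · Σ_k (x_{k,i} - mean_i) · (x_{k,j} - mean_j), with n-1 = 4.
  S[X_1,X_1] = ((2.6)·(2.6) + (-2.4)·(-2.4) + (2.6)·(2.6) + (-2.4)·(-2.4) + (-0.4)·(-0.4)) / 4 = 25.2/4 = 6.3
  S[X_1,X_2] = ((2.6)·(1.2) + (-2.4)·(-0.8) + (2.6)·(0.2) + (-2.4)·(1.2) + (-0.4)·(-1.8)) / 4 = 3.4/4 = 0.85
  S[X_2,X_2] = ((1.2)·(1.2) + (-0.8)·(-0.8) + (0.2)·(0.2) + (1.2)·(1.2) + (-1.8)·(-1.8)) / 4 = 6.8/4 = 1.7

S is symmetric (S[j,i] = S[i,j]). Assembling:

S = [[6.3, 0.85],
 [0.85, 1.7]]


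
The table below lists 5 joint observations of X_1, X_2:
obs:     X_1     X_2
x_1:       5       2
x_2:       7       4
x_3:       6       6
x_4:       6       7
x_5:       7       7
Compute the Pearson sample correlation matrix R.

Step 1 — column means:
  mean(X_1) = (5 + 7 + 6 + 6 + 7) / 5 = 31/5 = 6.2
  mean(X_2) = (2 + 4 + 6 + 7 + 7) / 5 = 26/5 = 5.2

Step 2 — sample variances and covariances s[i,j] = (1/(n-1)) · Σ_k (x_{k,i} - mean_i) · (x_{k,j} - mean_j), with n-1 = 4:
  s[X_1,X_1] = ((-1.2)·(-1.2) + (0.8)·(0.8) + (-0.2)·(-0.2) + (-0.2)·(-0.2) + (0.8)·(0.8)) / 4 = 2.8/4 = 0.7
  s[X_1,X_2] = ((-1.2)·(-3.2) + (0.8)·(-1.2) + (-0.2)·(0.8) + (-0.2)·(1.8) + (0.8)·(1.8)) / 4 = 3.8/4 = 0.95
  s[X_2,X_2] = ((-3.2)·(-3.2) + (-1.2)·(-1.2) + (0.8)·(0.8) + (1.8)·(1.8) + (1.8)·(1.8)) / 4 = 18.8/4 = 4.7
  Sample standard deviations s_i = √(s[i,i]):
  s(X_1) = √(0.7) = 0.8367
  s(X_2) = √(4.7) = 2.1679

Step 3 — r_{ij} = s_{ij} / (s_i · s_j):
  r[X_1,X_1] = 1 (diagonal).
  r[X_1,X_2] = 0.95 / (0.8367 · 2.1679) = 0.95 / 1.8138 = 0.5238
  r[X_2,X_2] = 1 (diagonal).

R is symmetric with unit diagonal. Assembling:

R = [[1, 0.5238],
 [0.5238, 1]]


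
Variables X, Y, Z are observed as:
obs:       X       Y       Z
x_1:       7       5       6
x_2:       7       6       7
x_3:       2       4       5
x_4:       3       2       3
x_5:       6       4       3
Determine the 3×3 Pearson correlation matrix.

Step 1 — column means:
  mean(X) = (7 + 7 + 2 + 3 + 6) / 5 = 25/5 = 5
  mean(Y) = (5 + 6 + 4 + 2 + 4) / 5 = 21/5 = 4.2
  mean(Z) = (6 + 7 + 5 + 3 + 3) / 5 = 24/5 = 4.8

Step 2 — sample variances and covariances s[i,j] = (1/(n-1)) · Σ_k (x_{k,i} - mean_i) · (x_{k,j} - mean_j), with n-1 = 4:
  s[X,X] = ((2)·(2) + (2)·(2) + (-3)·(-3) + (-2)·(-2) + (1)·(1)) / 4 = 22/4 = 5.5
  s[X,Y] = ((2)·(0.8) + (2)·(1.8) + (-3)·(-0.2) + (-2)·(-2.2) + (1)·(-0.2)) / 4 = 10/4 = 2.5
  s[X,Z] = ((2)·(1.2) + (2)·(2.2) + (-3)·(0.2) + (-2)·(-1.8) + (1)·(-1.8)) / 4 = 8/4 = 2
  s[Y,Y] = ((0.8)·(0.8) + (1.8)·(1.8) + (-0.2)·(-0.2) + (-2.2)·(-2.2) + (-0.2)·(-0.2)) / 4 = 8.8/4 = 2.2
  s[Y,Z] = ((0.8)·(1.2) + (1.8)·(2.2) + (-0.2)·(0.2) + (-2.2)·(-1.8) + (-0.2)·(-1.8)) / 4 = 9.2/4 = 2.3
  s[Z,Z] = ((1.2)·(1.2) + (2.2)·(2.2) + (0.2)·(0.2) + (-1.8)·(-1.8) + (-1.8)·(-1.8)) / 4 = 12.8/4 = 3.2
  Sample standard deviations s_i = √(s[i,i]):
  s(X) = √(5.5) = 2.3452
  s(Y) = √(2.2) = 1.4832
  s(Z) = √(3.2) = 1.7889

Step 3 — r_{ij} = s_{ij} / (s_i · s_j):
  r[X,X] = 1 (diagonal).
  r[X,Y] = 2.5 / (2.3452 · 1.4832) = 2.5 / 3.4785 = 0.7187
  r[X,Z] = 2 / (2.3452 · 1.7889) = 2 / 4.1952 = 0.4767
  r[Y,Y] = 1 (diagonal).
  r[Y,Z] = 2.3 / (1.4832 · 1.7889) = 2.3 / 2.6533 = 0.8668
  r[Z,Z] = 1 (diagonal).

R is symmetric with unit diagonal. Assembling:

R = [[1, 0.7187, 0.4767],
 [0.7187, 1, 0.8668],
 [0.4767, 0.8668, 1]]


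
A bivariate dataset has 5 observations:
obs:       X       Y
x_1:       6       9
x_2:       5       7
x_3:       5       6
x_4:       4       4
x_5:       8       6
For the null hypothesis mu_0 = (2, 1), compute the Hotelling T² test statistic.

Step 1 — sample mean vector:
  mean(X) = (6 + 5 + 5 + 4 + 8) / 5 = 28/5 = 5.6
  mean(Y) = (9 + 7 + 6 + 4 + 6) / 5 = 32/5 = 6.4
  x̄ = (5.6, 6.4),  deviation x̄ - mu_0 = (5.6, 6.4) - (2, 1) = (3.6, 5.4).

Step 2 — sample covariance matrix, S[i,j] = (1/(n-1)) · Σ_k (x_{k,i} - mean_i) · (x_{k,j} - mean_j), divisor n-1 = 4:
  S[X,X] = ((0.4)·(0.4) + (-0.6)·(-0.6) + (-0.6)·(-0.6) + (-1.6)·(-1.6) + (2.4)·(2.4)) / 4 = 9.2/4 = 2.3
  S[X,Y] = ((0.4)·(2.6) + (-0.6)·(0.6) + (-0.6)·(-0.4) + (-1.6)·(-2.4) + (2.4)·(-0.4)) / 4 = 3.8/4 = 0.95
  S[Y,Y] = ((2.6)·(2.6) + (0.6)·(0.6) + (-0.4)·(-0.4) + (-2.4)·(-2.4) + (-0.4)·(-0.4)) / 4 = 13.2/4 = 3.3
  S = [[2.3, 0.95],
 [0.95, 3.3]].

Step 3 — invert S. det(S) = 2.3·3.3 - (0.95)² = 6.6875.
  S^{-1} = (1/det) · [[d, -b], [-b, a]] = [[0.4935, -0.1421],
 [-0.1421, 0.3439]].

Step 4 — quadratic form (x̄ - mu_0)^T · S^{-1} · (x̄ - mu_0):
  S^{-1} · (x̄ - mu_0) = (1.0093, 1.3458),
  (x̄ - mu_0)^T · [...] = (3.6)·(1.0093) + (5.4)·(1.3458) = 10.9009.

Step 5 — scale by n: T² = 5 · 10.9009 = 54.5047.

T² ≈ 54.5047


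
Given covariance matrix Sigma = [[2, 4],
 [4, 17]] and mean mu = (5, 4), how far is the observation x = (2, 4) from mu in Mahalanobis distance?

Step 1 — centre the observation: (x - mu) = (-3, 0).

Step 2 — invert Sigma. det(Sigma) = 2·17 - (4)² = 18.
  Sigma^{-1} = (1/det) · [[d, -b], [-b, a]] = [[0.9444, -0.2222],
 [-0.2222, 0.1111]].

Step 3 — form the quadratic (x - mu)^T · Sigma^{-1} · (x - mu):
  Sigma^{-1} · (x - mu) = (-2.8333, 0.6667).
  (x - mu)^T · [Sigma^{-1} · (x - mu)] = (-3)·(-2.8333) + (0)·(0.6667) = 8.5.

Step 4 — take square root: d = √(8.5) ≈ 2.9155.

d(x, mu) = √(8.5) ≈ 2.9155


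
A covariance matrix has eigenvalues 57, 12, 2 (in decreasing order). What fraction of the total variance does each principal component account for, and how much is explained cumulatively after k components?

Step 1 — total variance = trace(Sigma) = Σ λ_i = 57 + 12 + 2 = 71.

Step 2 — fraction explained by component i = λ_i / Σ λ:
  PC1: 57/71 = 0.8028
  PC2: 12/71 = 0.169
  PC3: 2/71 = 0.0282

Step 3 — cumulative fraction after k components = (λ_1 + ... + λ_k) / Σ λ:
  k = 1: 57/71 = 0.8028
  k = 2: (57 + 12)/71 = 69/71 = 0.9718
  k = 3: (57 + 12 + 2)/71 = 71/71 = 1

Summary (fraction, with percent):

explained: PC1 0.8028 (80.28%), PC2 0.169 (16.9%), PC3 0.0282 (2.82%);  cumulative: 0.8028, 0.9718, 1


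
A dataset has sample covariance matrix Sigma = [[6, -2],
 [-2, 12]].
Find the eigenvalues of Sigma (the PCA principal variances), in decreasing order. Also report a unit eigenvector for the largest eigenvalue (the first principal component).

Step 1 — characteristic polynomial of 2×2 Sigma:
  det(Sigma - λI) = λ² - trace · λ + det = 0.
  trace = 6 + 12 = 18, det = 6·12 - (-2)² = 68.
Step 2 — discriminant:
  Δ = trace² - 4·det = 324 - 272 = 52.
Step 3 — eigenvalues:
  λ = (trace ± √Δ)/2 = (18 ± 7.2111)/2,
  λ_1 = 12.6056,  λ_2 = 5.3944.

Step 4 — unit eigenvector for λ_1: solve (Sigma - λ_1 I)v = 0. First row:
  (6 - 12.6056)·v_x + (-2)·v_y = 0, i.e. (-6.6056)·v_x + (-2)·v_y = 0,
  so v ∝ (b, λ_1 - a) = (-2, 6.6056); multiply by -1 so the first entry is positive: u = (2, -6.6056).
  ||u|| = √((2)² + (-6.6056)²) = √(47.6333) ≈ 6.9017,
  v_1 = u/||u|| ≈ (0.2898, -0.9571) (||v_1|| = 1).

λ_1 = 12.6056,  λ_2 = 5.3944;  v_1 ≈ (0.2898, -0.9571)


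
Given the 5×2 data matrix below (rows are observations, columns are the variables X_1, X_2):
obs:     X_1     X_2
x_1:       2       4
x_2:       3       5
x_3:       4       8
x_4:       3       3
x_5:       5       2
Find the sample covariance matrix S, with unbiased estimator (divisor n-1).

Step 1 — column means:
  mean(X_1) = (2 + 3 + 4 + 3 + 5) / 5 = 17/5 = 3.4
  mean(X_2) = (4 + 5 + 8 + 3 + 2) / 5 = 22/5 = 4.4

Step 2 — sample covariance S[i,j] = (1/(n-1)) · Σ_k (x_{k,i} - mean_i) · (x_{k,j} - mean_j), with n-1 = 4.
  S[X_1,X_1] = ((-1.4)·(-1.4) + (-0.4)·(-0.4) + (0.6)·(0.6) + (-0.4)·(-0.4) + (1.6)·(1.6)) / 4 = 5.2/4 = 1.3
  S[X_1,X_2] = ((-1.4)·(-0.4) + (-0.4)·(0.6) + (0.6)·(3.6) + (-0.4)·(-1.4) + (1.6)·(-2.4)) / 4 = -0.8/4 = -0.2
  S[X_2,X_2] = ((-0.4)·(-0.4) + (0.6)·(0.6) + (3.6)·(3.6) + (-1.4)·(-1.4) + (-2.4)·(-2.4)) / 4 = 21.2/4 = 5.3

S is symmetric (S[j,i] = S[i,j]). Assembling:

S = [[1.3, -0.2],
 [-0.2, 5.3]]


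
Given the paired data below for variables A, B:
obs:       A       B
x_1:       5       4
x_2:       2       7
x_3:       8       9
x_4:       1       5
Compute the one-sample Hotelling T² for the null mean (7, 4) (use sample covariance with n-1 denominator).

Step 1 — sample mean vector:
  mean(A) = (5 + 2 + 8 + 1) / 4 = 16/4 = 4
  mean(B) = (4 + 7 + 9 + 5) / 4 = 25/4 = 6.25
  x̄ = (4, 6.25),  deviation x̄ - mu_0 = (4, 6.25) - (7, 4) = (-3, 2.25).

Step 2 — sample covariance matrix, S[i,j] = (1/(n-1)) · Σ_k (x_{k,i} - mean_i) · (x_{k,j} - mean_j), divisor n-1 = 3:
  S[A,A] = ((1)·(1) + (-2)·(-2) + (4)·(4) + (-3)·(-3)) / 3 = 30/3 = 10
  S[A,B] = ((1)·(-2.25) + (-2)·(0.75) + (4)·(2.75) + (-3)·(-1.25)) / 3 = 11/3 = 3.6667
  S[B,B] = ((-2.25)·(-2.25) + (0.75)·(0.75) + (2.75)·(2.75) + (-1.25)·(-1.25)) / 3 = 14.75/3 = 4.9167
  S = [[10, 3.6667],
 [3.6667, 4.9167]].

Step 3 — invert S. det(S) = 10·4.9167 - (3.6667)² = 35.7222.
  S^{-1} = (1/det) · [[d, -b], [-b, a]] = [[0.1376, -0.1026],
 [-0.1026, 0.2799]].

Step 4 — quadratic form (x̄ - mu_0)^T · S^{-1} · (x̄ - mu_0):
  S^{-1} · (x̄ - mu_0) = (-0.6439, 0.9378),
  (x̄ - mu_0)^T · [...] = (-3)·(-0.6439) + (2.25)·(0.9378) = 4.0416.

Step 5 — scale by n: T² = 4 · 4.0416 = 16.1664.

T² ≈ 16.1664


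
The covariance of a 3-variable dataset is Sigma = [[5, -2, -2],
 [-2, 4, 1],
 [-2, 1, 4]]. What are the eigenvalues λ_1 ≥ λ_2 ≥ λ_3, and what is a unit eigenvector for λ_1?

Step 1 — characteristic polynomial p(λ) = det(λI - Sigma) = λ³ - tr·λ² + c_1·λ - det, where tr = trace, c_1 = sum of the principal 2×2 minors, det = det(Sigma):
  tr = 5 + 4 + 4 = 13,
  c_1 = (5·4 - (-2)²) + (5·4 - (-2)²) + (4·4 - (1)²) = 16 + 16 + 15 = 47,
  det = 5·(4·4 - (1)²) - (-2)·((-2)·4 - (1)·(-2)) + (-2)·((-2)·(1) - 4·(-2)) = 5·(15) - (-2)·(-6) + (-2)·(6) = 51.
  So p(λ) = λ³ - 13λ² + 47λ - 51.
Step 2 — look for an integer root (rational root theorem: any rational root is an integer divisor of 51). Testing λ = 3:
  p(3) = 27 - 117 + 141 - 51 = 0  ✓
  Dividing out (λ - 3): p(λ) = (λ - 3)(λ² - 10λ + 17).
Step 3 — remaining eigenvalues from the quadratic λ² - 10λ + 17 = 0:
  Δ = 10² - 4·17 = 100 - 68 = 32,  λ = (10 ± √32)/2 = (10 ± 5.6569)/2 ≈ 7.8284 or 2.1716.
  Sorted: λ_1 = 7.8284,  λ_2 = 3,  λ_3 = 2.1716  (check: sum = 13 = tr ✓).

Step 4 — unit eigenvector for λ_1 ≈ 7.8284: v spans the null space of (Sigma - λ_1 I), whose rows are
  r_1 = (-2.8284, -2, -2),  r_2 = (-2, -3.8284, 1),  r_3 = (-2, 1, -3.8284).
  v is orthogonal to every row, so take v ∝ r_1 × r_2 = ((-2)·(1) - (-2)·(-3.8284), (-2)·(-2) - (-2.8284)·(1), (-2.8284)·(-3.8284) - (-2)·(-2)) ≈ (-9.6569, 6.8284, 6.8284).
  Rescale (multiply by -1 so the first nonzero entry is positive): u = (9.6569, -6.8284, -6.8284).
  ||u|| = √((9.6569)² + (-6.8284)² + (-6.8284)²) = √(186.5097) ≈ 13.6569,  v_1 = u/||u|| ≈ (0.7071, -0.5, -0.5) (||v_1|| = 1).

λ_1 = 7.8284,  λ_2 = 3,  λ_3 = 2.1716;  v_1 ≈ (0.7071, -0.5, -0.5)


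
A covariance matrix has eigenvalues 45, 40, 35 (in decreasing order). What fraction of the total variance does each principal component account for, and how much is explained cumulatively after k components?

Step 1 — total variance = trace(Sigma) = Σ λ_i = 45 + 40 + 35 = 120.

Step 2 — fraction explained by component i = λ_i / Σ λ:
  PC1: 45/120 = 0.375
  PC2: 40/120 = 0.3333
  PC3: 35/120 = 0.2917

Step 3 — cumulative fraction after k components = (λ_1 + ... + λ_k) / Σ λ:
  k = 1: 45/120 = 0.375
  k = 2: (45 + 40)/120 = 85/120 = 0.7083
  k = 3: (45 + 40 + 35)/120 = 120/120 = 1

Summary (fraction, with percent):

explained: PC1 0.375 (37.5%), PC2 0.3333 (33.33%), PC3 0.2917 (29.17%);  cumulative: 0.375, 0.7083, 1


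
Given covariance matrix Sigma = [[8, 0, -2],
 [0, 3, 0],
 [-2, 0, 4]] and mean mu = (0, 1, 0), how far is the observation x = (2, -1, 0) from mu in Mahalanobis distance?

Step 1 — centre the observation: (x - mu) = (2, -2, 0).

Step 2 — invert Sigma (cofactor / det for 3×3, or solve directly):
  Sigma^{-1} = [[0.1429, 0, 0.0714],
 [0, 0.3333, 0],
 [0.0714, 0, 0.2857]].

Step 3 — form the quadratic (x - mu)^T · Sigma^{-1} · (x - mu):
  Sigma^{-1} · (x - mu) = (0.2857, -0.6667, 0.1429).
  (x - mu)^T · [Sigma^{-1} · (x - mu)] = (2)·(0.2857) + (-2)·(-0.6667) + (0)·(0.1429) = 1.9048.

Step 4 — take square root: d = √(1.9048) ≈ 1.3801.

d(x, mu) = √(1.9048) ≈ 1.3801


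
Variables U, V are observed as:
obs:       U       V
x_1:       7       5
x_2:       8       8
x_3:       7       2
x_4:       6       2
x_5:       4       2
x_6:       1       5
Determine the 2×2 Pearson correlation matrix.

Step 1 — column means:
  mean(U) = (7 + 8 + 7 + 6 + 4 + 1) / 6 = 33/6 = 5.5
  mean(V) = (5 + 8 + 2 + 2 + 2 + 5) / 6 = 24/6 = 4

Step 2 — sample variances and covariances s[i,j] = (1/(n-1)) · Σ_k (x_{k,i} - mean_i) · (x_{k,j} - mean_j), with n-1 = 5:
  s[U,U] = ((1.5)·(1.5) + (2.5)·(2.5) + (1.5)·(1.5) + (0.5)·(0.5) + (-1.5)·(-1.5) + (-4.5)·(-4.5)) / 5 = 33.5/5 = 6.7
  s[U,V] = ((1.5)·(1) + (2.5)·(4) + (1.5)·(-2) + (0.5)·(-2) + (-1.5)·(-2) + (-4.5)·(1)) / 5 = 6/5 = 1.2
  s[V,V] = ((1)·(1) + (4)·(4) + (-2)·(-2) + (-2)·(-2) + (-2)·(-2) + (1)·(1)) / 5 = 30/5 = 6
  Sample standard deviations s_i = √(s[i,i]):
  s(U) = √(6.7) = 2.5884
  s(V) = √(6) = 2.4495

Step 3 — r_{ij} = s_{ij} / (s_i · s_j):
  r[U,U] = 1 (diagonal).
  r[U,V] = 1.2 / (2.5884 · 2.4495) = 1.2 / 6.3403 = 0.1893
  r[V,V] = 1 (diagonal).

R is symmetric with unit diagonal. Assembling:

R = [[1, 0.1893],
 [0.1893, 1]]


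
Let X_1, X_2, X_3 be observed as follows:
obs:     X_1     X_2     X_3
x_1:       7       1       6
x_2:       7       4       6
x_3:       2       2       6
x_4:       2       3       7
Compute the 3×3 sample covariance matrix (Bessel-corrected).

Step 1 — column means:
  mean(X_1) = (7 + 7 + 2 + 2) / 4 = 18/4 = 4.5
  mean(X_2) = (1 + 4 + 2 + 3) / 4 = 10/4 = 2.5
  mean(X_3) = (6 + 6 + 6 + 7) / 4 = 25/4 = 6.25

Step 2 — sample covariance S[i,j] = (1/(n-1)) · Σ_k (x_{k,i} - mean_i) · (x_{k,j} - mean_j), with n-1 = 3.
  S[X_1,X_1] = ((2.5)·(2.5) + (2.5)·(2.5) + (-2.5)·(-2.5) + (-2.5)·(-2.5)) / 3 = 25/3 = 8.3333
  S[X_1,X_2] = ((2.5)·(-1.5) + (2.5)·(1.5) + (-2.5)·(-0.5) + (-2.5)·(0.5)) / 3 = 0/3 = 0
  S[X_1,X_3] = ((2.5)·(-0.25) + (2.5)·(-0.25) + (-2.5)·(-0.25) + (-2.5)·(0.75)) / 3 = -2.5/3 = -0.8333
  S[X_2,X_2] = ((-1.5)·(-1.5) + (1.5)·(1.5) + (-0.5)·(-0.5) + (0.5)·(0.5)) / 3 = 5/3 = 1.6667
  S[X_2,X_3] = ((-1.5)·(-0.25) + (1.5)·(-0.25) + (-0.5)·(-0.25) + (0.5)·(0.75)) / 3 = 0.5/3 = 0.1667
  S[X_3,X_3] = ((-0.25)·(-0.25) + (-0.25)·(-0.25) + (-0.25)·(-0.25) + (0.75)·(0.75)) / 3 = 0.75/3 = 0.25

S is symmetric (S[j,i] = S[i,j]). Assembling:

S = [[8.3333, 0, -0.8333],
 [0, 1.6667, 0.1667],
 [-0.8333, 0.1667, 0.25]]


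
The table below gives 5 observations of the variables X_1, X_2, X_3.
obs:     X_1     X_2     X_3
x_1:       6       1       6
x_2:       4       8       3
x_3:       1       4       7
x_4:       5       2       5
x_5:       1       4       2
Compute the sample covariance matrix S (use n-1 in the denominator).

Step 1 — column means:
  mean(X_1) = (6 + 4 + 1 + 5 + 1) / 5 = 17/5 = 3.4
  mean(X_2) = (1 + 8 + 4 + 2 + 4) / 5 = 19/5 = 3.8
  mean(X_3) = (6 + 3 + 7 + 5 + 2) / 5 = 23/5 = 4.6

Step 2 — sample covariance S[i,j] = (1/(n-1)) · Σ_k (x_{k,i} - mean_i) · (x_{k,j} - mean_j), with n-1 = 4.
  S[X_1,X_1] = ((2.6)·(2.6) + (0.6)·(0.6) + (-2.4)·(-2.4) + (1.6)·(1.6) + (-2.4)·(-2.4)) / 4 = 21.2/4 = 5.3
  S[X_1,X_2] = ((2.6)·(-2.8) + (0.6)·(4.2) + (-2.4)·(0.2) + (1.6)·(-1.8) + (-2.4)·(0.2)) / 4 = -8.6/4 = -2.15
  S[X_1,X_3] = ((2.6)·(1.4) + (0.6)·(-1.6) + (-2.4)·(2.4) + (1.6)·(0.4) + (-2.4)·(-2.6)) / 4 = 3.8/4 = 0.95
  S[X_2,X_2] = ((-2.8)·(-2.8) + (4.2)·(4.2) + (0.2)·(0.2) + (-1.8)·(-1.8) + (0.2)·(0.2)) / 4 = 28.8/4 = 7.2
  S[X_2,X_3] = ((-2.8)·(1.4) + (4.2)·(-1.6) + (0.2)·(2.4) + (-1.8)·(0.4) + (0.2)·(-2.6)) / 4 = -11.4/4 = -2.85
  S[X_3,X_3] = ((1.4)·(1.4) + (-1.6)·(-1.6) + (2.4)·(2.4) + (0.4)·(0.4) + (-2.6)·(-2.6)) / 4 = 17.2/4 = 4.3

S is symmetric (S[j,i] = S[i,j]). Assembling:

S = [[5.3, -2.15, 0.95],
 [-2.15, 7.2, -2.85],
 [0.95, -2.85, 4.3]]


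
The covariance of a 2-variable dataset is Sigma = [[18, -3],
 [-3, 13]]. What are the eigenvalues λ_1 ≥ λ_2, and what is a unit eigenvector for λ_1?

Step 1 — characteristic polynomial of 2×2 Sigma:
  det(Sigma - λI) = λ² - trace · λ + det = 0.
  trace = 18 + 13 = 31, det = 18·13 - (-3)² = 225.
Step 2 — discriminant:
  Δ = trace² - 4·det = 961 - 900 = 61.
Step 3 — eigenvalues:
  λ = (trace ± √Δ)/2 = (31 ± 7.8102)/2,
  λ_1 = 19.4051,  λ_2 = 11.5949.

Step 4 — unit eigenvector for λ_1: solve (Sigma - λ_1 I)v = 0. First row:
  (18 - 19.4051)·v_x + (-3)·v_y = 0, i.e. (-1.4051)·v_x + (-3)·v_y = 0,
  so v ∝ (b, λ_1 - a) = (-3, 1.4051); multiply by -1 so the first entry is positive: u = (3, -1.4051).
  ||u|| = √((3)² + (-1.4051)²) = √(10.9744) ≈ 3.3128,
  v_1 = u/||u|| ≈ (0.9056, -0.4242) (||v_1|| = 1).

λ_1 = 19.4051,  λ_2 = 11.5949;  v_1 ≈ (0.9056, -0.4242)


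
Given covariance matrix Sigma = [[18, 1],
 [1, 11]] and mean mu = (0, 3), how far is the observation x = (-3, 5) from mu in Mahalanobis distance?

Step 1 — centre the observation: (x - mu) = (-3, 2).

Step 2 — invert Sigma. det(Sigma) = 18·11 - (1)² = 197.
  Sigma^{-1} = (1/det) · [[d, -b], [-b, a]] = [[0.0558, -0.0051],
 [-0.0051, 0.0914]].

Step 3 — form the quadratic (x - mu)^T · Sigma^{-1} · (x - mu):
  Sigma^{-1} · (x - mu) = (-0.1777, 0.198).
  (x - mu)^T · [Sigma^{-1} · (x - mu)] = (-3)·(-0.1777) + (2)·(0.198) = 0.9289.

Step 4 — take square root: d = √(0.9289) ≈ 0.9638.

d(x, mu) = √(0.9289) ≈ 0.9638


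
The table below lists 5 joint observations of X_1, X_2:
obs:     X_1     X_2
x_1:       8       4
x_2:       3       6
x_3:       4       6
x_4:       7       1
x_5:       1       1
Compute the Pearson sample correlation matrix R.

Step 1 — column means:
  mean(X_1) = (8 + 3 + 4 + 7 + 1) / 5 = 23/5 = 4.6
  mean(X_2) = (4 + 6 + 6 + 1 + 1) / 5 = 18/5 = 3.6

Step 2 — sample variances and covariances s[i,j] = (1/(n-1)) · Σ_k (x_{k,i} - mean_i) · (x_{k,j} - mean_j), with n-1 = 4:
  s[X_1,X_1] = ((3.4)·(3.4) + (-1.6)·(-1.6) + (-0.6)·(-0.6) + (2.4)·(2.4) + (-3.6)·(-3.6)) / 4 = 33.2/4 = 8.3
  s[X_1,X_2] = ((3.4)·(0.4) + (-1.6)·(2.4) + (-0.6)·(2.4) + (2.4)·(-2.6) + (-3.6)·(-2.6)) / 4 = -0.8/4 = -0.2
  s[X_2,X_2] = ((0.4)·(0.4) + (2.4)·(2.4) + (2.4)·(2.4) + (-2.6)·(-2.6) + (-2.6)·(-2.6)) / 4 = 25.2/4 = 6.3
  Sample standard deviations s_i = √(s[i,i]):
  s(X_1) = √(8.3) = 2.881
  s(X_2) = √(6.3) = 2.51

Step 3 — r_{ij} = s_{ij} / (s_i · s_j):
  r[X_1,X_1] = 1 (diagonal).
  r[X_1,X_2] = -0.2 / (2.881 · 2.51) = -0.2 / 7.2312 = -0.0277
  r[X_2,X_2] = 1 (diagonal).

R is symmetric with unit diagonal. Assembling:

R = [[1, -0.0277],
 [-0.0277, 1]]


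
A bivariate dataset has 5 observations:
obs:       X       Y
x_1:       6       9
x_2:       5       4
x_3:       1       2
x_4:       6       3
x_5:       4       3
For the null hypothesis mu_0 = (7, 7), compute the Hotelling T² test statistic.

Step 1 — sample mean vector:
  mean(X) = (6 + 5 + 1 + 6 + 4) / 5 = 22/5 = 4.4
  mean(Y) = (9 + 4 + 2 + 3 + 3) / 5 = 21/5 = 4.2
  x̄ = (4.4, 4.2),  deviation x̄ - mu_0 = (4.4, 4.2) - (7, 7) = (-2.6, -2.8).

Step 2 — sample covariance matrix, S[i,j] = (1/(n-1)) · Σ_k (x_{k,i} - mean_i) · (x_{k,j} - mean_j), divisor n-1 = 4:
  S[X,X] = ((1.6)·(1.6) + (0.6)·(0.6) + (-3.4)·(-3.4) + (1.6)·(1.6) + (-0.4)·(-0.4)) / 4 = 17.2/4 = 4.3
  S[X,Y] = ((1.6)·(4.8) + (0.6)·(-0.2) + (-3.4)·(-2.2) + (1.6)·(-1.2) + (-0.4)·(-1.2)) / 4 = 13.6/4 = 3.4
  S[Y,Y] = ((4.8)·(4.8) + (-0.2)·(-0.2) + (-2.2)·(-2.2) + (-1.2)·(-1.2) + (-1.2)·(-1.2)) / 4 = 30.8/4 = 7.7
  S = [[4.3, 3.4],
 [3.4, 7.7]].

Step 3 — invert S. det(S) = 4.3·7.7 - (3.4)² = 21.55.
  S^{-1} = (1/det) · [[d, -b], [-b, a]] = [[0.3573, -0.1578],
 [-0.1578, 0.1995]].

Step 4 — quadratic form (x̄ - mu_0)^T · S^{-1} · (x̄ - mu_0):
  S^{-1} · (x̄ - mu_0) = (-0.4872, -0.1485),
  (x̄ - mu_0)^T · [...] = (-2.6)·(-0.4872) + (-2.8)·(-0.1485) = 1.6826.

Step 5 — scale by n: T² = 5 · 1.6826 = 8.413.

T² ≈ 8.413


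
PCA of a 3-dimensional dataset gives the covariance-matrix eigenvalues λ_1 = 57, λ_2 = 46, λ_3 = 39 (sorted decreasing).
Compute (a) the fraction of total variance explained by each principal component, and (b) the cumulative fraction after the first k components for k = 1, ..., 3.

Step 1 — total variance = trace(Sigma) = Σ λ_i = 57 + 46 + 39 = 142.

Step 2 — fraction explained by component i = λ_i / Σ λ:
  PC1: 57/142 = 0.4014
  PC2: 46/142 = 0.3239
  PC3: 39/142 = 0.2746

Step 3 — cumulative fraction after k components = (λ_1 + ... + λ_k) / Σ λ:
  k = 1: 57/142 = 0.4014
  k = 2: (57 + 46)/142 = 103/142 = 0.7254
  k = 3: (57 + 46 + 39)/142 = 142/142 = 1

Summary (fraction, with percent):

explained: PC1 0.4014 (40.14%), PC2 0.3239 (32.39%), PC3 0.2746 (27.46%);  cumulative: 0.4014, 0.7254, 1


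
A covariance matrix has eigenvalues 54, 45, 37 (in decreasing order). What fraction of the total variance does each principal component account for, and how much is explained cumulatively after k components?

Step 1 — total variance = trace(Sigma) = Σ λ_i = 54 + 45 + 37 = 136.

Step 2 — fraction explained by component i = λ_i / Σ λ:
  PC1: 54/136 = 0.3971
  PC2: 45/136 = 0.3309
  PC3: 37/136 = 0.2721

Step 3 — cumulative fraction after k components = (λ_1 + ... + λ_k) / Σ λ:
  k = 1: 54/136 = 0.3971
  k = 2: (54 + 45)/136 = 99/136 = 0.7279
  k = 3: (54 + 45 + 37)/136 = 136/136 = 1

Summary (fraction, with percent):

explained: PC1 0.3971 (39.71%), PC2 0.3309 (33.09%), PC3 0.2721 (27.21%);  cumulative: 0.3971, 0.7279, 1


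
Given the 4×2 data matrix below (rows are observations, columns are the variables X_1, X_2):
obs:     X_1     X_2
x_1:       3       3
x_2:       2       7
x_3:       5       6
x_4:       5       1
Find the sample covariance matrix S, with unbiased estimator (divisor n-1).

Step 1 — column means:
  mean(X_1) = (3 + 2 + 5 + 5) / 4 = 15/4 = 3.75
  mean(X_2) = (3 + 7 + 6 + 1) / 4 = 17/4 = 4.25

Step 2 — sample covariance S[i,j] = (1/(n-1)) · Σ_k (x_{k,i} - mean_i) · (x_{k,j} - mean_j), with n-1 = 3.
  S[X_1,X_1] = ((-0.75)·(-0.75) + (-1.75)·(-1.75) + (1.25)·(1.25) + (1.25)·(1.25)) / 3 = 6.75/3 = 2.25
  S[X_1,X_2] = ((-0.75)·(-1.25) + (-1.75)·(2.75) + (1.25)·(1.75) + (1.25)·(-3.25)) / 3 = -5.75/3 = -1.9167
  S[X_2,X_2] = ((-1.25)·(-1.25) + (2.75)·(2.75) + (1.75)·(1.75) + (-3.25)·(-3.25)) / 3 = 22.75/3 = 7.5833

S is symmetric (S[j,i] = S[i,j]). Assembling:

S = [[2.25, -1.9167],
 [-1.9167, 7.5833]]


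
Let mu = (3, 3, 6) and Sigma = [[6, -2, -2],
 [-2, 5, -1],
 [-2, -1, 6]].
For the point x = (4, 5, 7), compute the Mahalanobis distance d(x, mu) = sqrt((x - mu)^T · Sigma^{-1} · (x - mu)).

Step 1 — centre the observation: (x - mu) = (1, 2, 1).

Step 2 — invert Sigma (cofactor / det for 3×3, or solve directly):
  Sigma^{-1} = [[0.2377, 0.1148, 0.0984],
 [0.1148, 0.2623, 0.082],
 [0.0984, 0.082, 0.2131]].

Step 3 — form the quadratic (x - mu)^T · Sigma^{-1} · (x - mu):
  Sigma^{-1} · (x - mu) = (0.5656, 0.7213, 0.4754).
  (x - mu)^T · [Sigma^{-1} · (x - mu)] = (1)·(0.5656) + (2)·(0.7213) + (1)·(0.4754) = 2.4836.

Step 4 — take square root: d = √(2.4836) ≈ 1.5759.

d(x, mu) = √(2.4836) ≈ 1.5759


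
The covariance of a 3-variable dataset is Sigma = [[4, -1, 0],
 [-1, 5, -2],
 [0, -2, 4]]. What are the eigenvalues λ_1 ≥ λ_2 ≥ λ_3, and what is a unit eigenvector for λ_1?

Step 1 — characteristic polynomial p(λ) = det(λI - Sigma) = λ³ - tr·λ² + c_1·λ - det, where tr = trace, c_1 = sum of the principal 2×2 minors, det = det(Sigma):
  tr = 4 + 5 + 4 = 13,
  c_1 = (4·5 - (-1)²) + (4·4 - (0)²) + (5·4 - (-2)²) = 19 + 16 + 16 = 51,
  det = 4·(5·4 - (-2)²) - (-1)·((-1)·4 - (-2)·(0)) + (0)·((-1)·(-2) - 5·(0)) = 4·(16) - (-1)·(-4) + (0)·(2) = 60.
  So p(λ) = λ³ - 13λ² + 51λ - 60.
Step 2 — look for an integer root (rational root theorem: any rational root is an integer divisor of 60). Testing λ = 4:
  p(4) = 64 - 208 + 204 - 60 = 0  ✓
  Dividing out (λ - 4): p(λ) = (λ - 4)(λ² - 9λ + 15).
Step 3 — remaining eigenvalues from the quadratic λ² - 9λ + 15 = 0:
  Δ = 9² - 4·15 = 81 - 60 = 21,  λ = (9 ± √21)/2 = (9 ± 4.5826)/2 ≈ 6.7913 or 2.2087.
  Sorted: λ_1 = 6.7913,  λ_2 = 4,  λ_3 = 2.2087  (check: sum = 13 = tr ✓).

Step 4 — unit eigenvector for λ_1 ≈ 6.7913: v spans the null space of (Sigma - λ_1 I), whose rows are
  r_1 = (-2.7913, -1, 0),  r_2 = (-1, -1.7913, -2),  r_3 = (0, -2, -2.7913).
  v is orthogonal to every row, so take v ∝ r_1 × r_2 = ((-1)·(-2) - (0)·(-1.7913), (0)·(-1) - (-2.7913)·(-2), (-2.7913)·(-1.7913) - (-1)·(-1)) ≈ (2, -5.5826, 4).
  Let u = (2, -5.5826, 4).
  ||u|| = √((2)² + (-5.5826)² + (4)²) = √(51.1652) ≈ 7.153,  v_1 = u/||u|| ≈ (0.2796, -0.7805, 0.5592) (||v_1|| = 1).

λ_1 = 6.7913,  λ_2 = 4,  λ_3 = 2.2087;  v_1 ≈ (0.2796, -0.7805, 0.5592)


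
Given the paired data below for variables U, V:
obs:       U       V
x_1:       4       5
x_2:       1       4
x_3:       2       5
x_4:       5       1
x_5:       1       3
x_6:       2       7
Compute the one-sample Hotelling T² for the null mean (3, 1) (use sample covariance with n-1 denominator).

Step 1 — sample mean vector:
  mean(U) = (4 + 1 + 2 + 5 + 1 + 2) / 6 = 15/6 = 2.5
  mean(V) = (5 + 4 + 5 + 1 + 3 + 7) / 6 = 25/6 = 4.1667
  x̄ = (2.5, 4.1667),  deviation x̄ - mu_0 = (2.5, 4.1667) - (3, 1) = (-0.5, 3.1667).

Step 2 — sample covariance matrix, S[i,j] = (1/(n-1)) · Σ_k (x_{k,i} - mean_i) · (x_{k,j} - mean_j), divisor n-1 = 5:
  S[U,U] = ((1.5)·(1.5) + (-1.5)·(-1.5) + (-0.5)·(-0.5) + (2.5)·(2.5) + (-1.5)·(-1.5) + (-0.5)·(-0.5)) / 5 = 13.5/5 = 2.7
  S[U,V] = ((1.5)·(0.8333) + (-1.5)·(-0.1667) + (-0.5)·(0.8333) + (2.5)·(-3.1667) + (-1.5)·(-1.1667) + (-0.5)·(2.8333)) / 5 = -6.5/5 = -1.3
  S[V,V] = ((0.8333)·(0.8333) + (-0.1667)·(-0.1667) + (0.8333)·(0.8333) + (-3.1667)·(-3.1667) + (-1.1667)·(-1.1667) + (2.8333)·(2.8333)) / 5 = 20.8333/5 = 4.1667
  S = [[2.7, -1.3],
 [-1.3, 4.1667]].

Step 3 — invert S. det(S) = 2.7·4.1667 - (-1.3)² = 9.56.
  S^{-1} = (1/det) · [[d, -b], [-b, a]] = [[0.4358, 0.136],
 [0.136, 0.2824]].

Step 4 — quadratic form (x̄ - mu_0)^T · S^{-1} · (x̄ - mu_0):
  S^{-1} · (x̄ - mu_0) = (0.2127, 0.8264),
  (x̄ - mu_0)^T · [...] = (-0.5)·(0.2127) + (3.1667)·(0.8264) = 2.5105.

Step 5 — scale by n: T² = 6 · 2.5105 = 15.0628.

T² ≈ 15.0628
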